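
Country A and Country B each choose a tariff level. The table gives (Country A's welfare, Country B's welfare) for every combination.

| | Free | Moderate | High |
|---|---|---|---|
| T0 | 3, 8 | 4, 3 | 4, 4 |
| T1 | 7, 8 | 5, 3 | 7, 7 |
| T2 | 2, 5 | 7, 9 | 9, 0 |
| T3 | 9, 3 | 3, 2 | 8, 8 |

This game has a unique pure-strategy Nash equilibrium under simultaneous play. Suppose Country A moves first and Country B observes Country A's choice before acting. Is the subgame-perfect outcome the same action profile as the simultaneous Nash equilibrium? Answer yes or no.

no

Backward induction with Country A moving first.
- T0 → Country B plays Free (best of 8, 3, 4); Country A gets 3.
- T1 → Country B plays Free (best of 8, 3, 7); Country A gets 7.
- T2 → Country B plays Moderate (best of 5, 9, 0); Country A gets 7.
- T3 → Country B plays High (best of 3, 2, 8); Country A gets 8.
Among 3, 7, 7, 8, the best is 8 at T3. Subgame-perfect outcome: (T3, High) with payoffs (8, 8).
Under simultaneous play:
Country A's best replies: Free→T3; Moderate→T2; High→T2.
Country B's best replies: T0→Free; T1→Free; T2→Moderate; T3→High.
The unique mutual best reply is (T2, Moderate), giving (7, 9).
Sequential outcome (T3, High) differs from the Nash profile (T2, Moderate).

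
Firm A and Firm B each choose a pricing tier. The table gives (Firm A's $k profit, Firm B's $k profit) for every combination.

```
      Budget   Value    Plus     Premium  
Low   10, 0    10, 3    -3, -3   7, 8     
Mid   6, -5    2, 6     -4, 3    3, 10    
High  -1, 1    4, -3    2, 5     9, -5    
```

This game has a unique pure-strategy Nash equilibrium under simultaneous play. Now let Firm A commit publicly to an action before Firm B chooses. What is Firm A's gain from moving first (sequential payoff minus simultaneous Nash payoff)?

5

Backward induction with Firm A moving first.
- Low → Firm B plays Premium (best of 0, 3, -3, 8); Firm A gets 7.
- Mid → Firm B plays Premium (best of -5, 6, 3, 10); Firm A gets 3.
- High → Firm B plays Plus (best of 1, -3, 5, -5); Firm A gets 2.
Among 7, 3, 2, the best is 7 at Low. Subgame-perfect outcome: (Low, Premium) with payoffs (7, 8).
Under simultaneous play:
Firm A's best replies: Budget→Low; Value→Low; Plus→High; Premium→High.
Firm B's best replies: Low→Premium; Mid→Premium; High→Plus.
Only (High, Plus) has each player best-responding; Nash payoffs (2, 5).
Firm A's commitment gain: 7 − 2 = 5.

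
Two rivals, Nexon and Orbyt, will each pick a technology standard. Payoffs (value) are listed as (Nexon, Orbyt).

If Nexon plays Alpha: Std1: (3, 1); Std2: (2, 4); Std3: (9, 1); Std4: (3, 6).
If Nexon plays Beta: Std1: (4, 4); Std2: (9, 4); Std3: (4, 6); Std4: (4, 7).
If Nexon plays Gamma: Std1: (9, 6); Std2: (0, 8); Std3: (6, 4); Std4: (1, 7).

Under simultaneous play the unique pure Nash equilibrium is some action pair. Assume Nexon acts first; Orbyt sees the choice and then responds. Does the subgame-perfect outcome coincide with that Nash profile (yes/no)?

yes

Orbyt best-responds to each possible Nexon move:
- Alpha → Orbyt plays Std4 (best of 1, 4, 1, 6); Nexon gets 3.
- Beta → Orbyt plays Std4 (best of 4, 4, 6, 7); Nexon gets 4.
- Gamma → Orbyt plays Std2 (best of 6, 8, 4, 7); Nexon gets 0.
Among 3, 4, 0, the best is 4 at Beta. Subgame-perfect outcome: (Beta, Std4) with payoffs (4, 7).
Under simultaneous play:
Nexon's best replies: Std1→Gamma; Std2→Beta; Std3→Alpha; Std4→Beta.
Orbyt's best replies: Alpha→Std4; Beta→Std4; Gamma→Std2.
Only (Beta, Std4) has each player best-responding; Nash payoffs (4, 7).
Sequential outcome (Beta, Std4) coincides with the Nash profile (Beta, Std4).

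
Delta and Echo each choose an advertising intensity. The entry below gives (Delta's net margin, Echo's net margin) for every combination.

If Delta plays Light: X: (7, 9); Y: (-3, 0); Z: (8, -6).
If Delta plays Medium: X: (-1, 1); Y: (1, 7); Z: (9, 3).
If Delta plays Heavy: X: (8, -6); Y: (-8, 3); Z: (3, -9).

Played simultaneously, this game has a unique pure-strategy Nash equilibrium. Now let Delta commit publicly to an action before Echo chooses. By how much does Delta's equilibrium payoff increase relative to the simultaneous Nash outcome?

6

Work backward from Echo's decision.
- Light: BR = X, leader payoff 7.
- Medium: BR = Y, leader payoff 1.
- Heavy: BR = Y, leader payoff -8.
Delta's induced payoffs are 7, 1, -8, so Delta commits to Light. Subgame-perfect outcome: (Light, X) with payoffs (7, 9).
For the simultaneous game, intersect best replies.
Delta's best replies: X→Heavy; Y→Medium; Z→Medium.
Echo's best replies: Light→X; Medium→Y; Heavy→Y.
The unique mutual best reply is (Medium, Y), giving (1, 7).
Delta's commitment gain: 7 − 1 = 6.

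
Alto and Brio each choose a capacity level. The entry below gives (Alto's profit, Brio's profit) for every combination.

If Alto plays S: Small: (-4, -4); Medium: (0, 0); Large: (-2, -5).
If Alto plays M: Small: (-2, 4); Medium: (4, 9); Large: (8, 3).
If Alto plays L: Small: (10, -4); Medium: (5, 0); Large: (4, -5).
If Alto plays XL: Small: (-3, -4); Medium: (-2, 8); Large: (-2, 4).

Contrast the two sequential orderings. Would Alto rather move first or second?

If Alto leads: Brio's best replies are S→Medium, M→Medium, L→Medium, XL→Medium; Alto's induced payoffs 0, 4, 5, -2; outcome (L, Medium), payoffs (5, 0).
If Brio leads: Alto's best replies are Small→L, Medium→L, Large→M; Brio's induced payoffs -4, 0, 3; outcome (M, Large), payoffs (8, 3).
Alto gets 5 moving first and 8 moving second, so Alto prefers to move second.

second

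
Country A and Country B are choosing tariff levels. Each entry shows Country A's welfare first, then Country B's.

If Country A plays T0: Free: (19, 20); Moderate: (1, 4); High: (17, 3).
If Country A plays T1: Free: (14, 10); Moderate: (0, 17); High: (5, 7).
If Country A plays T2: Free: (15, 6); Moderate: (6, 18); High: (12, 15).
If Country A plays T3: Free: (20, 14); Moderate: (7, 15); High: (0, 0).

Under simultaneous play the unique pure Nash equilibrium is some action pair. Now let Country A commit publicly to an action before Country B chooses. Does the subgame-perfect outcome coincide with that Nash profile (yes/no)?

Work backward from Country B's decision.
- T0 → Country B plays Free (best of 20, 4, 3); Country A gets 19.
- T1 → Country B plays Moderate (best of 10, 17, 7); Country A gets 0.
- T2 → Country B plays Moderate (best of 6, 18, 15); Country A gets 6.
- T3 → Country B plays Moderate (best of 14, 15, 0); Country A gets 7.
Among 19, 0, 6, 7, the best is 19 at T0. Subgame-perfect outcome: (T0, Free) with payoffs (19, 20).
Under simultaneous play:
Country A's best replies: Free→T3; Moderate→T3; High→T0.
Country B's best replies: T0→Free; T1→Moderate; T2→Moderate; T3→Moderate.
Only (T3, Moderate) has each player best-responding; Nash payoffs (7, 15).
Sequential outcome (T0, Free) differs from the Nash profile (T3, Moderate).

no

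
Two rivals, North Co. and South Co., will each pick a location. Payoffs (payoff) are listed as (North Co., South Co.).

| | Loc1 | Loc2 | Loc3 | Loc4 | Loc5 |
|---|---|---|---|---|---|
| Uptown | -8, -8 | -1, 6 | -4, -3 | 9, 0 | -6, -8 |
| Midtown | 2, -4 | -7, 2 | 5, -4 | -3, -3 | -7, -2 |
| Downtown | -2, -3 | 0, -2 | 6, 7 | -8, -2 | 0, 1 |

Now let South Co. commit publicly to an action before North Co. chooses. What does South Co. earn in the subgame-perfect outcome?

North Co. best-responds to each possible South Co. move:
- Loc1 → North Co. plays Midtown (best of -8, 2, -2); South Co. gets -4.
- Loc2 → North Co. plays Downtown (best of -1, -7, 0); South Co. gets -2.
- Loc3 → North Co. plays Downtown (best of -4, 5, 6); South Co. gets 7.
- Loc4 → North Co. plays Uptown (best of 9, -3, -8); South Co. gets 0.
- Loc5 → North Co. plays Downtown (best of -6, -7, 0); South Co. gets 1.
Maximizing over -4, -2, 7, 0, 1, South Co. chooses Loc3. Subgame-perfect outcome: (Downtown, Loc3) with payoffs (6, 7).

7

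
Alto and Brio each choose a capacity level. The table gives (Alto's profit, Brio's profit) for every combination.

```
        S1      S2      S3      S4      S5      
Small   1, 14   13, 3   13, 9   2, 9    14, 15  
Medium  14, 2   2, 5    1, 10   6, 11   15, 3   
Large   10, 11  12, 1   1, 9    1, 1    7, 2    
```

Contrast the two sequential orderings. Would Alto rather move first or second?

first

If Alto leads: Brio's best replies are Small→S5, Medium→S4, Large→S1; Alto's induced payoffs 14, 6, 10; outcome (Small, S5), payoffs (14, 15).
If Brio leads: Alto's best replies are S1→Medium, S2→Small, S3→Small, S4→Medium, S5→Medium; Brio's induced payoffs 2, 3, 9, 11, 3; outcome (Medium, S4), payoffs (6, 11).
Alto gets 14 moving first and 6 moving second, so Alto prefers to move first.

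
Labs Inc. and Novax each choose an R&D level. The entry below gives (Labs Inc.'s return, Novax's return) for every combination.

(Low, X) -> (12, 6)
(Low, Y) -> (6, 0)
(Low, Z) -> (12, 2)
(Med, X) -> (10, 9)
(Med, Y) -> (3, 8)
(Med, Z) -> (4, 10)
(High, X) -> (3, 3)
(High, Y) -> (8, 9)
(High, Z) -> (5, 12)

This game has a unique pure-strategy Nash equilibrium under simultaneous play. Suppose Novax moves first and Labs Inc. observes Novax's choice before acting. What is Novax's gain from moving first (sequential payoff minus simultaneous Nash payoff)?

Backward induction with Novax moving first.
- X: BR = Low, leader payoff 6.
- Y: BR = High, leader payoff 9.
- Z: BR = Low, leader payoff 2.
Among 6, 9, 2, the best is 9 at Y. Subgame-perfect outcome: (High, Y) with payoffs (8, 9).
For the simultaneous game, intersect best replies.
Labs Inc.'s best replies: X→Low; Y→High; Z→Low.
Novax's best replies: Low→X; Med→Z; High→Z.
The unique mutual best reply is (Low, X), giving (12, 6).
Novax's commitment gain: 9 − 6 = 3.

3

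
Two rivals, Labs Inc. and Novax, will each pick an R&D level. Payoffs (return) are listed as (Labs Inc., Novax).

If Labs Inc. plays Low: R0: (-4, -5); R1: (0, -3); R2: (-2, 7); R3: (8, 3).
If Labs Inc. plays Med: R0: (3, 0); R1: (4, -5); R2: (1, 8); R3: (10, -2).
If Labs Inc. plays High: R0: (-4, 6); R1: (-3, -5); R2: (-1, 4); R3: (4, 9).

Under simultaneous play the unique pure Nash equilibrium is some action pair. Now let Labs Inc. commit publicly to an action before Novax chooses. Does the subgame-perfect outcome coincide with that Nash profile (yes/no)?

Novax best-responds to each possible Labs Inc. move:
- Low: BR = R2, leader payoff -2.
- Med: BR = R2, leader payoff 1.
- High: BR = R3, leader payoff 4.
Among -2, 1, 4, the best is 4 at High. Subgame-perfect outcome: (High, R3) with payoffs (4, 9).
Now find the simultaneous Nash equilibrium.
Labs Inc.'s best replies: R0→Med; R1→Med; R2→Med; R3→Med.
Novax's best replies: Low→R2; Med→R2; High→R3.
Only (Med, R2) has each player best-responding; Nash payoffs (1, 8).
Sequential outcome (High, R3) differs from the Nash profile (Med, R2).

no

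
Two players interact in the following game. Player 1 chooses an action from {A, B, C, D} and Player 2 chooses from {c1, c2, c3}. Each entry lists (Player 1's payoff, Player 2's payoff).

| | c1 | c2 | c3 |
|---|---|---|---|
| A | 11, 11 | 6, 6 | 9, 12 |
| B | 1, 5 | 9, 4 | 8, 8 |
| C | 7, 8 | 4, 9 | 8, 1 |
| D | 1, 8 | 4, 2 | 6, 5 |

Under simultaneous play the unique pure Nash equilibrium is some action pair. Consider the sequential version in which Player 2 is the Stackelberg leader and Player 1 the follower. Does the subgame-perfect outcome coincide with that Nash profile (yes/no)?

Player 1 best-responds to each possible Player 2 move:
- c1: Player 1 compares 11, 1, 7, 1 and picks A; Player 2 would get 11.
- c2: Player 1 compares 6, 9, 4, 4 and picks B; Player 2 would get 4.
- c3: Player 1 compares 9, 8, 8, 6 and picks A; Player 2 would get 12.
Player 2's induced payoffs are 11, 4, 12, so Player 2 commits to c3. Subgame-perfect outcome: (A, c3) with payoffs (9, 12).
Now find the simultaneous Nash equilibrium.
Player 1's best replies: c1→A; c2→B; c3→A.
Player 2's best replies: A→c3; B→c3; C→c2; D→c1.
Only (A, c3) has each player best-responding; Nash payoffs (9, 12).
Sequential outcome (A, c3) coincides with the Nash profile (A, c3).

yes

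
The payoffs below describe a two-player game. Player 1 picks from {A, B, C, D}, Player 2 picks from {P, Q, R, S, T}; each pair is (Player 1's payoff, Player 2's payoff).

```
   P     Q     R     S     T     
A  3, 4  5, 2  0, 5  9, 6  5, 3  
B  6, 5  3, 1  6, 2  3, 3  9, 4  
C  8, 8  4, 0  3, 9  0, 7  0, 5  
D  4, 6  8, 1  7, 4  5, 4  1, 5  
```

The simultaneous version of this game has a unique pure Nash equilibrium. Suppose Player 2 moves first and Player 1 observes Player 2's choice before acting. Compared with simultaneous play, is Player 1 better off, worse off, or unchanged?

worse off

Backward induction with Player 2 moving first.
- P: BR = C, leader payoff 8.
- Q: BR = D, leader payoff 1.
- R: BR = D, leader payoff 4.
- S: BR = A, leader payoff 6.
- T: BR = B, leader payoff 4.
Player 2's induced payoffs are 8, 1, 4, 6, 4, so Player 2 commits to P. Subgame-perfect outcome: (C, P) with payoffs (8, 8).
Now find the simultaneous Nash equilibrium.
Player 1's best replies: P→C; Q→D; R→D; S→A; T→B.
Player 2's best replies: A→S; B→P; C→R; D→P.
The unique mutual best reply is (A, S), giving (9, 6).
Player 1 earns 8 sequentially versus 9 at the Nash outcome: worse off.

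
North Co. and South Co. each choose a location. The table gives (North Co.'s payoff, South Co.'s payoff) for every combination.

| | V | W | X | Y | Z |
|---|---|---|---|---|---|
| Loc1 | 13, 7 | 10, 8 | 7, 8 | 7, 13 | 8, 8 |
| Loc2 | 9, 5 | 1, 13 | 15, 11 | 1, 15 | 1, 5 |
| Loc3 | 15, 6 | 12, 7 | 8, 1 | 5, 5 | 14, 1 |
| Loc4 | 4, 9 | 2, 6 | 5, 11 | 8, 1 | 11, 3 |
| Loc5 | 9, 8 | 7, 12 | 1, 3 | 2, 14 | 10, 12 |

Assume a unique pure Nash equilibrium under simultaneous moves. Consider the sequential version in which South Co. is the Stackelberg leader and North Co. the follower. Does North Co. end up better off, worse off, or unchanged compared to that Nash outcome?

Solve by backward induction (South Co. leads).
- V → North Co. plays Loc3 (best of 13, 9, 15, 4, 9); South Co. gets 6.
- W → North Co. plays Loc3 (best of 10, 1, 12, 2, 7); South Co. gets 7.
- X → North Co. plays Loc2 (best of 7, 15, 8, 5, 1); South Co. gets 11.
- Y → North Co. plays Loc4 (best of 7, 1, 5, 8, 2); South Co. gets 1.
- Z → North Co. plays Loc3 (best of 8, 1, 14, 11, 10); South Co. gets 1.
Among 6, 7, 11, 1, 1, the best is 11 at X. Subgame-perfect outcome: (Loc2, X) with payoffs (15, 11).
Under simultaneous play:
North Co.'s best replies: V→Loc3; W→Loc3; X→Loc2; Y→Loc4; Z→Loc3.
South Co.'s best replies: Loc1→Y; Loc2→Y; Loc3→W; Loc4→X; Loc5→Y.
The unique mutual best reply is (Loc3, W), giving (12, 7).
North Co. earns 15 sequentially versus 12 at the Nash outcome: better off.

better off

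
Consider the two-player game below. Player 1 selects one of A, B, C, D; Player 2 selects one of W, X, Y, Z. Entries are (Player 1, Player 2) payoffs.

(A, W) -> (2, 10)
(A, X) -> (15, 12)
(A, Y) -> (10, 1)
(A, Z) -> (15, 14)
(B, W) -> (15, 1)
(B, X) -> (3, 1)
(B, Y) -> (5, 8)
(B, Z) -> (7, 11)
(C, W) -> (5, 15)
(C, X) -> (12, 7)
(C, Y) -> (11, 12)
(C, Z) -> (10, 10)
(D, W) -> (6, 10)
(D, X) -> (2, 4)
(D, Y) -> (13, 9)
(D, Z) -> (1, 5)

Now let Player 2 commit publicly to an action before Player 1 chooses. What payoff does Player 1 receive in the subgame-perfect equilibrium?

Backward induction with Player 2 moving first.
- W → Player 1 plays B (best of 2, 15, 5, 6); Player 2 gets 1.
- X → Player 1 plays A (best of 15, 3, 12, 2); Player 2 gets 12.
- Y → Player 1 plays D (best of 10, 5, 11, 13); Player 2 gets 9.
- Z → Player 1 plays A (best of 15, 7, 10, 1); Player 2 gets 14.
Maximizing over 1, 12, 9, 14, Player 2 chooses Z. Subgame-perfect outcome: (A, Z) with payoffs (15, 14).

15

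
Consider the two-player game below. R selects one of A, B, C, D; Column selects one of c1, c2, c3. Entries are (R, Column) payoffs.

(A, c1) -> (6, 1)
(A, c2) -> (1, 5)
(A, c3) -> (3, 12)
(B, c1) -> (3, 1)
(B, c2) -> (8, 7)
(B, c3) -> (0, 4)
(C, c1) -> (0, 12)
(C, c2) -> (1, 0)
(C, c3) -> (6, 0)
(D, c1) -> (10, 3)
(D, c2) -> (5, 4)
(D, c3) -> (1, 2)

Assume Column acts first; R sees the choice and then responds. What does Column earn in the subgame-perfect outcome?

R best-responds to each possible Column move:
- c1: BR = D, leader payoff 3.
- c2: BR = B, leader payoff 7.
- c3: BR = C, leader payoff 0.
Column's induced payoffs are 3, 7, 0, so Column commits to c2. Subgame-perfect outcome: (B, c2) with payoffs (8, 7).

7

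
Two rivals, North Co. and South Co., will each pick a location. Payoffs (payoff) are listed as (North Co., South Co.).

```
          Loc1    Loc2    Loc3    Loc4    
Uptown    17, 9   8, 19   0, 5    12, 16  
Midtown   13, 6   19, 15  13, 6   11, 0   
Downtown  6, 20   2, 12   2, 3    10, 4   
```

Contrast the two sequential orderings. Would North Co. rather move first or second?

first

If North Co. leads: South Co.'s best replies are Uptown→Loc2, Midtown→Loc2, Downtown→Loc1; North Co.'s induced payoffs 8, 19, 6; outcome (Midtown, Loc2), payoffs (19, 15).
If South Co. leads: North Co.'s best replies are Loc1→Uptown, Loc2→Midtown, Loc3→Midtown, Loc4→Uptown; South Co.'s induced payoffs 9, 15, 6, 16; outcome (Uptown, Loc4), payoffs (12, 16).
North Co. gets 19 moving first and 12 moving second, so North Co. prefers to move first.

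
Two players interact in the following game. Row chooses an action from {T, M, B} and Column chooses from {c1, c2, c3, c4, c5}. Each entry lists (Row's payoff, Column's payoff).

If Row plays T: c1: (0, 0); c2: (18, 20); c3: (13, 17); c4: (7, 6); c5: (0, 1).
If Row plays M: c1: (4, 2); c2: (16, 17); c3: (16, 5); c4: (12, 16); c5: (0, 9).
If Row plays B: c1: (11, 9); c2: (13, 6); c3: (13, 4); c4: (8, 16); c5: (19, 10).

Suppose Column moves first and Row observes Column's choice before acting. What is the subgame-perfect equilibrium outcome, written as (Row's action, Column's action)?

(T, c2)

Backward induction with Column moving first.
- c1: Row compares 0, 4, 11 and picks B; Column would get 9.
- c2: Row compares 18, 16, 13 and picks T; Column would get 20.
- c3: Row compares 13, 16, 13 and picks M; Column would get 5.
- c4: Row compares 7, 12, 8 and picks M; Column would get 16.
- c5: Row compares 0, 0, 19 and picks B; Column would get 10.
Among 9, 20, 5, 16, 10, the best is 20 at c2. Subgame-perfect outcome: (T, c2) with payoffs (18, 20).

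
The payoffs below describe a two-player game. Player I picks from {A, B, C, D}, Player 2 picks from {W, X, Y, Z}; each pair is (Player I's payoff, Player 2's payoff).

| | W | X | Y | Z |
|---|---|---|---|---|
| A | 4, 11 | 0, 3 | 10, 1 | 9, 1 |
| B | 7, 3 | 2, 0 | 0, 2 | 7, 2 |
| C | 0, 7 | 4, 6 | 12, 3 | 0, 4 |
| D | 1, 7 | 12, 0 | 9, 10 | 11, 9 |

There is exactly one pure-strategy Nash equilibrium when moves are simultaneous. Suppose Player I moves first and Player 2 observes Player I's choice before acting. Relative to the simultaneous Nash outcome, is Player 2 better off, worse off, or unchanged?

better off

Player 2 best-responds to each possible Player I move:
- A: Player 2 compares 11, 3, 1, 1 and picks W; Player I would get 4.
- B: Player 2 compares 3, 0, 2, 2 and picks W; Player I would get 7.
- C: Player 2 compares 7, 6, 3, 4 and picks W; Player I would get 0.
- D: Player 2 compares 7, 0, 10, 9 and picks Y; Player I would get 9.
Player I's induced payoffs are 4, 7, 0, 9, so Player I commits to D. Subgame-perfect outcome: (D, Y) with payoffs (9, 10).
Now find the simultaneous Nash equilibrium.
Player I's best replies: W→B; X→D; Y→C; Z→D.
Player 2's best replies: A→W; B→W; C→W; D→Y.
The unique mutual best reply is (B, W), giving (7, 3).
Player 2 earns 10 sequentially versus 3 at the Nash outcome: better off.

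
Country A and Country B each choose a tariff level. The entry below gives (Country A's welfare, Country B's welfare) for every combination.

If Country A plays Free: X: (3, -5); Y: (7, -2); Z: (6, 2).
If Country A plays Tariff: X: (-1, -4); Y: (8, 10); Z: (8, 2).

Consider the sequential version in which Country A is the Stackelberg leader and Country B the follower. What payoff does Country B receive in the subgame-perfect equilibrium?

10

Work backward from Country B's decision.
- Free: Country B compares -5, -2, 2 and picks Z; Country A would get 6.
- Tariff: Country B compares -4, 10, 2 and picks Y; Country A would get 8.
Country A's induced payoffs are 6, 8, so Country A commits to Tariff. Subgame-perfect outcome: (Tariff, Y) with payoffs (8, 10).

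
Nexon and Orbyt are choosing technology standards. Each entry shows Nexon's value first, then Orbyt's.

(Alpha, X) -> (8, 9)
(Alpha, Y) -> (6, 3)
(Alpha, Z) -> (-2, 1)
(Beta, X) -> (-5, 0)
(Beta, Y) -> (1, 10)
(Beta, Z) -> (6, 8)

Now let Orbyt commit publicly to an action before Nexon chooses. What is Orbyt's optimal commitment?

X

Nexon best-responds to each possible Orbyt move:
- X → Nexon plays Alpha (best of 8, -5); Orbyt gets 9.
- Y → Nexon plays Alpha (best of 6, 1); Orbyt gets 3.
- Z → Nexon plays Beta (best of -2, 6); Orbyt gets 8.
Among 9, 3, 8, the best is 9 at X. Subgame-perfect outcome: (Alpha, X) with payoffs (8, 9).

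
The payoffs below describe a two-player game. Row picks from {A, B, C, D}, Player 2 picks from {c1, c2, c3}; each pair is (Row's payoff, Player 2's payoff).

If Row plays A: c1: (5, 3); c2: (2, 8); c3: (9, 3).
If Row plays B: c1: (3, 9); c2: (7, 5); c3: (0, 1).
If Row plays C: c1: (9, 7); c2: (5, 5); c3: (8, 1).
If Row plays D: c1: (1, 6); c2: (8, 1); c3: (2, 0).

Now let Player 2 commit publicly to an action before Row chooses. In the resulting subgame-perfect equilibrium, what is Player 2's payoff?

Solve by backward induction (Player 2 leads).
- c1 → Row plays C (best of 5, 3, 9, 1); Player 2 gets 7.
- c2 → Row plays D (best of 2, 7, 5, 8); Player 2 gets 1.
- c3 → Row plays A (best of 9, 0, 8, 2); Player 2 gets 3.
Player 2's induced payoffs are 7, 1, 3, so Player 2 commits to c1. Subgame-perfect outcome: (C, c1) with payoffs (9, 7).

7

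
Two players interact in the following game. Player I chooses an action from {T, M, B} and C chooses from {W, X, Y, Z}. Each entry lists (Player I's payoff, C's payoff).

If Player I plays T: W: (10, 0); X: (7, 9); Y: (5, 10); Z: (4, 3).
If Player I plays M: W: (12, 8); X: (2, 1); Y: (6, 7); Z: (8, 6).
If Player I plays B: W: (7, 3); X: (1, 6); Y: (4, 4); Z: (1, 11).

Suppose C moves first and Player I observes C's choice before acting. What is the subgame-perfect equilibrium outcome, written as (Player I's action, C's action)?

(T, X)

Player I best-responds to each possible C move:
- W → Player I plays M (best of 10, 12, 7); C gets 8.
- X → Player I plays T (best of 7, 2, 1); C gets 9.
- Y → Player I plays M (best of 5, 6, 4); C gets 7.
- Z → Player I plays M (best of 4, 8, 1); C gets 6.
C's induced payoffs are 8, 9, 7, 6, so C commits to X. Subgame-perfect outcome: (T, X) with payoffs (7, 9).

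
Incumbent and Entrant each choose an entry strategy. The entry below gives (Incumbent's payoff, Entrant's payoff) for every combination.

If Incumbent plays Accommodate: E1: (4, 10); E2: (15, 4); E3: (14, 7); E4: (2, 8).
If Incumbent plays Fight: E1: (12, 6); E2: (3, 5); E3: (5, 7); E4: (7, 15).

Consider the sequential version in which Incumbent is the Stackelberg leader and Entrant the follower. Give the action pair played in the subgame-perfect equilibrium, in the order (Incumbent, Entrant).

Solve by backward induction (Incumbent leads).
- Accommodate: Entrant compares 10, 4, 7, 8 and picks E1; Incumbent would get 4.
- Fight: Entrant compares 6, 5, 7, 15 and picks E4; Incumbent would get 7.
Maximizing over 4, 7, Incumbent chooses Fight. Subgame-perfect outcome: (Fight, E4) with payoffs (7, 15).

(Fight, E4)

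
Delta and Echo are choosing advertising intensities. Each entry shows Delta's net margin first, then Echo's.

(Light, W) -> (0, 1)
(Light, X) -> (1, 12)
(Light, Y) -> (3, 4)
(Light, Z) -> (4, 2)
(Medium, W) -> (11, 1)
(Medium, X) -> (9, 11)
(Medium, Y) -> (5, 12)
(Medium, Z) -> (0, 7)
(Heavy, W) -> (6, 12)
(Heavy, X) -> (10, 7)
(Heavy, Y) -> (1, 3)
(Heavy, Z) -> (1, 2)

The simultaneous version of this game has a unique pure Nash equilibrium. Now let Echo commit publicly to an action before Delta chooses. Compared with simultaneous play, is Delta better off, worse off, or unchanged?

unchanged

Work backward from Delta's decision.
- W: BR = Medium, leader payoff 1.
- X: BR = Heavy, leader payoff 7.
- Y: BR = Medium, leader payoff 12.
- Z: BR = Light, leader payoff 2.
Among 1, 7, 12, 2, the best is 12 at Y. Subgame-perfect outcome: (Medium, Y) with payoffs (5, 12).
Under simultaneous play:
Delta's best replies: W→Medium; X→Heavy; Y→Medium; Z→Light.
Echo's best replies: Light→X; Medium→Y; Heavy→W.
The unique mutual best reply is (Medium, Y), giving (5, 12).
Delta earns 5 sequentially versus 5 at the Nash outcome: unchanged.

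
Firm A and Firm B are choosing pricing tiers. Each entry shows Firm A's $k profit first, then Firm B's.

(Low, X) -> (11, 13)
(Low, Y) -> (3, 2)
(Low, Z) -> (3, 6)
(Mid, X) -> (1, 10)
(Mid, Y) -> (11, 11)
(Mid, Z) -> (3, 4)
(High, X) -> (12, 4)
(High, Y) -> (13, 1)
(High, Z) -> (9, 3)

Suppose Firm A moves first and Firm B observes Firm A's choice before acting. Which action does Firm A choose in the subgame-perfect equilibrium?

Backward induction with Firm A moving first.
- Low → Firm B plays X (best of 13, 2, 6); Firm A gets 11.
- Mid → Firm B plays Y (best of 10, 11, 4); Firm A gets 11.
- High → Firm B plays X (best of 4, 1, 3); Firm A gets 12.
Maximizing over 11, 11, 12, Firm A chooses High. Subgame-perfect outcome: (High, X) with payoffs (12, 4).

High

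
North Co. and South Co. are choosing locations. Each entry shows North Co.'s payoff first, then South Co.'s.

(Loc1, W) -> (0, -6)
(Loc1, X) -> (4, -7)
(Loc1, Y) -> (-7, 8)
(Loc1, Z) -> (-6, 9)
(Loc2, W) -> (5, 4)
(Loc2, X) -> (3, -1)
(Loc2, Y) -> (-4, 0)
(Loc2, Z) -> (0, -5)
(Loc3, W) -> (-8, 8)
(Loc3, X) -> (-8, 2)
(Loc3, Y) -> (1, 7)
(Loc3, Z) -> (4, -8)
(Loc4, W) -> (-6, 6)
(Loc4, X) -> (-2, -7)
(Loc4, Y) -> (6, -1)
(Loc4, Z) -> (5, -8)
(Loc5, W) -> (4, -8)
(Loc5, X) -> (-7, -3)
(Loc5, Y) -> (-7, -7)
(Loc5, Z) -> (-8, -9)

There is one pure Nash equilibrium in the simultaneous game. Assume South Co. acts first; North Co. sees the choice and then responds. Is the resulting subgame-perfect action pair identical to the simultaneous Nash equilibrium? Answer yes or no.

North Co. best-responds to each possible South Co. move:
- W: BR = Loc2, leader payoff 4.
- X: BR = Loc1, leader payoff -7.
- Y: BR = Loc4, leader payoff -1.
- Z: BR = Loc4, leader payoff -8.
Maximizing over 4, -7, -1, -8, South Co. chooses W. Subgame-perfect outcome: (Loc2, W) with payoffs (5, 4).
Under simultaneous play:
North Co.'s best replies: W→Loc2; X→Loc1; Y→Loc4; Z→Loc4.
South Co.'s best replies: Loc1→Z; Loc2→W; Loc3→W; Loc4→W; Loc5→X.
The unique mutual best reply is (Loc2, W), giving (5, 4).
Sequential outcome (Loc2, W) coincides with the Nash profile (Loc2, W).

yes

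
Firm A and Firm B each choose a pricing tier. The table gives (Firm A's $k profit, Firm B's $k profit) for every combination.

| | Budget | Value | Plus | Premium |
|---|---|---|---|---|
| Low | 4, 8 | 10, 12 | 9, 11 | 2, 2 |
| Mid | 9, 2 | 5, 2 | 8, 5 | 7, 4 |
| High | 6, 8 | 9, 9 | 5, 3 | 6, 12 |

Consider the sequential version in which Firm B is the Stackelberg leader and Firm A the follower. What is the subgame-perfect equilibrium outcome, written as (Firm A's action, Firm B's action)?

(Low, Value)

Firm A best-responds to each possible Firm B move:
- Budget: BR = Mid, leader payoff 2.
- Value: BR = Low, leader payoff 12.
- Plus: BR = Low, leader payoff 11.
- Premium: BR = Mid, leader payoff 4.
Maximizing over 2, 12, 11, 4, Firm B chooses Value. Subgame-perfect outcome: (Low, Value) with payoffs (10, 12).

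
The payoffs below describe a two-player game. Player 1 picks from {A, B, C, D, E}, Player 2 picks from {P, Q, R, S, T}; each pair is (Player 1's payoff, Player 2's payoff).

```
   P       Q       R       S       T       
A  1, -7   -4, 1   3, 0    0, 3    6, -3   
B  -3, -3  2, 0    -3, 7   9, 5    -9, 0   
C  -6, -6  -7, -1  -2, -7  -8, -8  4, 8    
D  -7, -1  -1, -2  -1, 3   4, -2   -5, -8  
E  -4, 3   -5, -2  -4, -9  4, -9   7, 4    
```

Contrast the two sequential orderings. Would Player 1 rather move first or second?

second

If Player 1 leads: Player 2's best replies are A→S, B→R, C→T, D→R, E→T; Player 1's induced payoffs 0, -3, 4, -1, 7; outcome (E, T), payoffs (7, 4).
If Player 2 leads: Player 1's best replies are P→A, Q→B, R→A, S→B, T→E; Player 2's induced payoffs -7, 0, 0, 5, 4; outcome (B, S), payoffs (9, 5).
Player 1 gets 7 moving first and 9 moving second, so Player 1 prefers to move second.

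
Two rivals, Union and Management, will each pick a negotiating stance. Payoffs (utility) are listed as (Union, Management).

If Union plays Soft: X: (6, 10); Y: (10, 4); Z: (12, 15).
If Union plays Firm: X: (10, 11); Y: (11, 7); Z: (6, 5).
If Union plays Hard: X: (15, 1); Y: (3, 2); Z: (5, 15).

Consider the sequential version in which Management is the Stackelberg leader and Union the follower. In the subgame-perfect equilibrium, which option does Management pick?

Z

Union best-responds to each possible Management move:
- X → Union plays Hard (best of 6, 10, 15); Management gets 1.
- Y → Union plays Firm (best of 10, 11, 3); Management gets 7.
- Z → Union plays Soft (best of 12, 6, 5); Management gets 15.
Management's induced payoffs are 1, 7, 15, so Management commits to Z. Subgame-perfect outcome: (Soft, Z) with payoffs (12, 15).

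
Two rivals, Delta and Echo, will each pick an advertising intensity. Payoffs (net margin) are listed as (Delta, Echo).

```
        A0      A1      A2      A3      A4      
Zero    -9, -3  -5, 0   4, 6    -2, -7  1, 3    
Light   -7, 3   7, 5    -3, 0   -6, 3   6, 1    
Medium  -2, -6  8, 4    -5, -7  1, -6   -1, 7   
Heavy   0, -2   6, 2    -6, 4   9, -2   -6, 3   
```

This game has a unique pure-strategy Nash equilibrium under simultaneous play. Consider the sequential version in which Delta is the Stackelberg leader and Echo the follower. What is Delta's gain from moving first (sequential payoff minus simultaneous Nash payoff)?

3

Backward induction with Delta moving first.
- Zero → Echo plays A2 (best of -3, 0, 6, -7, 3); Delta gets 4.
- Light → Echo plays A1 (best of 3, 5, 0, 3, 1); Delta gets 7.
- Medium → Echo plays A4 (best of -6, 4, -7, -6, 7); Delta gets -1.
- Heavy → Echo plays A2 (best of -2, 2, 4, -2, 3); Delta gets -6.
Delta's induced payoffs are 4, 7, -1, -6, so Delta commits to Light. Subgame-perfect outcome: (Light, A1) with payoffs (7, 5).
Now find the simultaneous Nash equilibrium.
Delta's best replies: A0→Heavy; A1→Medium; A2→Zero; A3→Heavy; A4→Light.
Echo's best replies: Zero→A2; Light→A1; Medium→A4; Heavy→A2.
Only (Zero, A2) has each player best-responding; Nash payoffs (4, 6).
Delta's commitment gain: 7 − 4 = 3.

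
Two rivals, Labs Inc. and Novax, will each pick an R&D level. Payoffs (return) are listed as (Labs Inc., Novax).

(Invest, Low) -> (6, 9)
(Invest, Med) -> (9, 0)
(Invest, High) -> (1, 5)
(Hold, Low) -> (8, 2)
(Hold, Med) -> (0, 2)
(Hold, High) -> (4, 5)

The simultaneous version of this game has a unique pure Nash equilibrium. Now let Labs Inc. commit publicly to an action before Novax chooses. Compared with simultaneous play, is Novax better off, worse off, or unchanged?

better off

Backward induction with Labs Inc. moving first.
- Invest: BR = Low, leader payoff 6.
- Hold: BR = High, leader payoff 4.
Maximizing over 6, 4, Labs Inc. chooses Invest. Subgame-perfect outcome: (Invest, Low) with payoffs (6, 9).
For the simultaneous game, intersect best replies.
Labs Inc.'s best replies: Low→Hold; Med→Invest; High→Hold.
Novax's best replies: Invest→Low; Hold→High.
Only (Hold, High) has each player best-responding; Nash payoffs (4, 5).
Novax earns 9 sequentially versus 5 at the Nash outcome: better off.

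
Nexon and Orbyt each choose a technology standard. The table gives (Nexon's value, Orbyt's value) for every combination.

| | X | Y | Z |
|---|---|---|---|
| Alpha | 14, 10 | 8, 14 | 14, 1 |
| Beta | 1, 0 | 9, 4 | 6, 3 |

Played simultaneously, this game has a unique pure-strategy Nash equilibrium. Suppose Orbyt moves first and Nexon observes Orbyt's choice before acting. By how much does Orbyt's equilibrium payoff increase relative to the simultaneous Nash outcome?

6

Work backward from Nexon's decision.
- X: Nexon compares 14, 1 and picks Alpha; Orbyt would get 10.
- Y: Nexon compares 8, 9 and picks Beta; Orbyt would get 4.
- Z: Nexon compares 14, 6 and picks Alpha; Orbyt would get 1.
Orbyt's induced payoffs are 10, 4, 1, so Orbyt commits to X. Subgame-perfect outcome: (Alpha, X) with payoffs (14, 10).
For the simultaneous game, intersect best replies.
Nexon's best replies: X→Alpha; Y→Beta; Z→Alpha.
Orbyt's best replies: Alpha→Y; Beta→Y.
Only (Beta, Y) has each player best-responding; Nash payoffs (9, 4).
Orbyt's commitment gain: 10 − 4 = 6.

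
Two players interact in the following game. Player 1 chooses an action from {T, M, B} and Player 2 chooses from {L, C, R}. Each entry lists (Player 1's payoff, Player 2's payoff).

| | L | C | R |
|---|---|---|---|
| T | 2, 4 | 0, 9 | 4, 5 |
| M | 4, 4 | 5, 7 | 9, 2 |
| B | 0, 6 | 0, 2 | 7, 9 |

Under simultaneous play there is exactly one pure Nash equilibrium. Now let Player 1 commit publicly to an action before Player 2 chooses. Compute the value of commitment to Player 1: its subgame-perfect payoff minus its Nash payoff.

2

Work backward from Player 2's decision.
- T → Player 2 plays C (best of 4, 9, 5); Player 1 gets 0.
- M → Player 2 plays C (best of 4, 7, 2); Player 1 gets 5.
- B → Player 2 plays R (best of 6, 2, 9); Player 1 gets 7.
Among 0, 5, 7, the best is 7 at B. Subgame-perfect outcome: (B, R) with payoffs (7, 9).
Now find the simultaneous Nash equilibrium.
Player 1's best replies: L→M; C→M; R→M.
Player 2's best replies: T→C; M→C; B→R.
The unique mutual best reply is (M, C), giving (5, 7).
Player 1's commitment gain: 7 − 5 = 2.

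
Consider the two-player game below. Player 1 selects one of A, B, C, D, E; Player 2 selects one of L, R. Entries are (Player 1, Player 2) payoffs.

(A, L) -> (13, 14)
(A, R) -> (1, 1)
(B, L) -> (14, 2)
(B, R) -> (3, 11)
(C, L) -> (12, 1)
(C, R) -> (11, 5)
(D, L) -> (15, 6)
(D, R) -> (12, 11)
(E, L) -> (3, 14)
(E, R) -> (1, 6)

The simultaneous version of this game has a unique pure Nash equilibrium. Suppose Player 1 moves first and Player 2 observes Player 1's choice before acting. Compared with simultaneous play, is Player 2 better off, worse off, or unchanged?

Player 2 best-responds to each possible Player 1 move:
- A: BR = L, leader payoff 13.
- B: BR = R, leader payoff 3.
- C: BR = R, leader payoff 11.
- D: BR = R, leader payoff 12.
- E: BR = L, leader payoff 3.
Among 13, 3, 11, 12, 3, the best is 13 at A. Subgame-perfect outcome: (A, L) with payoffs (13, 14).
For the simultaneous game, intersect best replies.
Player 1's best replies: L→D; R→D.
Player 2's best replies: A→L; B→R; C→R; D→R; E→L.
The unique mutual best reply is (D, R), giving (12, 11).
Player 2 earns 14 sequentially versus 11 at the Nash outcome: better off.

better off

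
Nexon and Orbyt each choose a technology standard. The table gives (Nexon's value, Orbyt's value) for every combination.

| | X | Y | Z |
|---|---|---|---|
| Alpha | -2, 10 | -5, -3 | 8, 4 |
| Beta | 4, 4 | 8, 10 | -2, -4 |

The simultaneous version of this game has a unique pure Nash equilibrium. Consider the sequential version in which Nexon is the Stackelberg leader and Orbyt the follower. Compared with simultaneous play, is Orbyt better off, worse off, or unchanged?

Backward induction with Nexon moving first.
- Alpha: Orbyt compares 10, -3, 4 and picks X; Nexon would get -2.
- Beta: Orbyt compares 4, 10, -4 and picks Y; Nexon would get 8.
Among -2, 8, the best is 8 at Beta. Subgame-perfect outcome: (Beta, Y) with payoffs (8, 10).
Under simultaneous play:
Nexon's best replies: X→Beta; Y→Beta; Z→Alpha.
Orbyt's best replies: Alpha→X; Beta→Y.
Only (Beta, Y) has each player best-responding; Nash payoffs (8, 10).
Orbyt earns 10 sequentially versus 10 at the Nash outcome: unchanged.

unchanged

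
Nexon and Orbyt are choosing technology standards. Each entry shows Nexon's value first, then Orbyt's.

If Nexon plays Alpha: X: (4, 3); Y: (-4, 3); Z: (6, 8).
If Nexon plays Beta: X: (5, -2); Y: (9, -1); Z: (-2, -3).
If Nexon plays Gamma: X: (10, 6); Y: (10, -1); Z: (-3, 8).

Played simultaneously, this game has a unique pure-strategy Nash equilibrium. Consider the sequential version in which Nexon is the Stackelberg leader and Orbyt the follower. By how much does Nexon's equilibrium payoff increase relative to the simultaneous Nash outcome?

3

Orbyt best-responds to each possible Nexon move:
- Alpha → Orbyt plays Z (best of 3, 3, 8); Nexon gets 6.
- Beta → Orbyt plays Y (best of -2, -1, -3); Nexon gets 9.
- Gamma → Orbyt plays Z (best of 6, -1, 8); Nexon gets -3.
Maximizing over 6, 9, -3, Nexon chooses Beta. Subgame-perfect outcome: (Beta, Y) with payoffs (9, -1).
Under simultaneous play:
Nexon's best replies: X→Gamma; Y→Gamma; Z→Alpha.
Orbyt's best replies: Alpha→Z; Beta→Y; Gamma→Z.
The unique mutual best reply is (Alpha, Z), giving (6, 8).
Nexon's commitment gain: 9 − 6 = 3.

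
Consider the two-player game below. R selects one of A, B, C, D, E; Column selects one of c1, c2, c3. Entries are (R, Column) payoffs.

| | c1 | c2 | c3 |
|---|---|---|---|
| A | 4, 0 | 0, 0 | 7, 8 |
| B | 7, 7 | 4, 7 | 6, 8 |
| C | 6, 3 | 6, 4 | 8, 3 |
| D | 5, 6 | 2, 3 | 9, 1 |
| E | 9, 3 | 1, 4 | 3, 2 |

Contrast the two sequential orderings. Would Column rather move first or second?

If R leads: Column's best replies are A→c3, B→c3, C→c2, D→c1, E→c2; R's induced payoffs 7, 6, 6, 5, 1; outcome (A, c3), payoffs (7, 8).
If Column leads: R's best replies are c1→E, c2→C, c3→D; Column's induced payoffs 3, 4, 1; outcome (C, c2), payoffs (6, 4).
Column gets 4 moving first and 8 moving second, so Column prefers to move second.

second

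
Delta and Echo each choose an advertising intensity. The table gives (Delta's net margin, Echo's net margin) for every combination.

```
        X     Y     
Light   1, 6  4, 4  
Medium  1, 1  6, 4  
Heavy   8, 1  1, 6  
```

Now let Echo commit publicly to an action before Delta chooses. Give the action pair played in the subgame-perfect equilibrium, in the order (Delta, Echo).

(Medium, Y)

Delta best-responds to each possible Echo move:
- X: BR = Heavy, leader payoff 1.
- Y: BR = Medium, leader payoff 4.
Echo's induced payoffs are 1, 4, so Echo commits to Y. Subgame-perfect outcome: (Medium, Y) with payoffs (6, 4).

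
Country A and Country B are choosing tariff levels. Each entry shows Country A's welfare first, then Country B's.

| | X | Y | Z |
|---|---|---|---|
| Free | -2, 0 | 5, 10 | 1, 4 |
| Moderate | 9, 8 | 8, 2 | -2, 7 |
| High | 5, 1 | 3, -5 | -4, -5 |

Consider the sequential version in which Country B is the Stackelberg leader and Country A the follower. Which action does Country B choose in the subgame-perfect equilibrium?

X

Country A best-responds to each possible Country B move:
- X → Country A plays Moderate (best of -2, 9, 5); Country B gets 8.
- Y → Country A plays Moderate (best of 5, 8, 3); Country B gets 2.
- Z → Country A plays Free (best of 1, -2, -4); Country B gets 4.
Maximizing over 8, 2, 4, Country B chooses X. Subgame-perfect outcome: (Moderate, X) with payoffs (9, 8).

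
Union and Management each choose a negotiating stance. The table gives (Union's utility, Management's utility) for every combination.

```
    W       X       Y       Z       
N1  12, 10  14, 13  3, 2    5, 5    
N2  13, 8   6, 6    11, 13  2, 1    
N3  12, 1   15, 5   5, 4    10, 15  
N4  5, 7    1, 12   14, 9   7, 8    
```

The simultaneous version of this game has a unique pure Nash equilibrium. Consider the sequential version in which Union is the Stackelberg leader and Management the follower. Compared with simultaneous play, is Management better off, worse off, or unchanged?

worse off

Work backward from Management's decision.
- N1: BR = X, leader payoff 14.
- N2: BR = Y, leader payoff 11.
- N3: BR = Z, leader payoff 10.
- N4: BR = X, leader payoff 1.
Union's induced payoffs are 14, 11, 10, 1, so Union commits to N1. Subgame-perfect outcome: (N1, X) with payoffs (14, 13).
For the simultaneous game, intersect best replies.
Union's best replies: W→N2; X→N3; Y→N4; Z→N3.
Management's best replies: N1→X; N2→Y; N3→Z; N4→X.
The unique mutual best reply is (N3, Z), giving (10, 15).
Management earns 13 sequentially versus 15 at the Nash outcome: worse off.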